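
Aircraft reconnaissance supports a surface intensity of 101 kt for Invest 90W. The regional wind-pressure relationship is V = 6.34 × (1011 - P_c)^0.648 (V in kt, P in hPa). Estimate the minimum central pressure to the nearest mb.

939 mb

ΔP = (V / 6.34)^(1/0.648) = (101/6.34)^1.543.
101/6.34 = 15.931; 15.931^1.543 ≈ 71.66 mb.
P_c = 1011 − 71.66 = 939.34 ≈ 939 mb.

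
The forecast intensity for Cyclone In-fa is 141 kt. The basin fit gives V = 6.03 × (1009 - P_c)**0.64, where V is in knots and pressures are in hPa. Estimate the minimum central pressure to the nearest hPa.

ΔP = (V / 6.03)^(1/0.64) = (141/6.03)^1.562.
141/6.03 = 23.383; 23.383^1.562 ≈ 137.69 hPa.
P_c = 1009 − 137.69 = 871.31 ≈ 871 hPa.

871 hPa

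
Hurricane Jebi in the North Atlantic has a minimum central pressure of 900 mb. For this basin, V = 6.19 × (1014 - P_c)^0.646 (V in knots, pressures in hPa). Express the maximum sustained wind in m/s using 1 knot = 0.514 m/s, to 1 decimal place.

ΔP = 1014 − 900 = 114 mb.
V ≈ 6.19 × 114^0.646 = 6.19 × 21.319 ≈ 131.963 kt.
131.963 × 0.514 ≈ 67.83 m/s → 67.8 m/s.

67.8 m/s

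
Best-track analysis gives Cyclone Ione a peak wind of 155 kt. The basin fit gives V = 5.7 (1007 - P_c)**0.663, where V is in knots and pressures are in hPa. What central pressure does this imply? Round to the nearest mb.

ΔP = (V / 5.7)^(1/0.663) = (155/5.7)^1.508.
155/5.7 = 27.193; 27.193^1.508 ≈ 145.74 mb.
P_c = 1007 − 145.74 = 861.26 ≈ 861 mb.

861 mb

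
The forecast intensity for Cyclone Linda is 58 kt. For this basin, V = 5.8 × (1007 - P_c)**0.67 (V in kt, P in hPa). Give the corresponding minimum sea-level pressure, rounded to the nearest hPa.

976 hPa

ΔP = (V / 5.8)^(1/0.67) = (58/5.8)^1.493.
58/5.8 = 10.000; 10.000^1.493 ≈ 31.08 hPa.
P_c = 1007 − 31.08 = 975.92 ≈ 976 hPa.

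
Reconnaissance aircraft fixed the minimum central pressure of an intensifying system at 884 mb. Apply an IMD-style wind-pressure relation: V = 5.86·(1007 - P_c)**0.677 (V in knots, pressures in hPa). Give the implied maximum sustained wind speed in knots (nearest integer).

ΔP = 1007 − 884 = 123 mb.
123^0.677 ≈ 25.994.
V ≈ 5.86 × 25.994 ≈ 152.3 kt.

152 kt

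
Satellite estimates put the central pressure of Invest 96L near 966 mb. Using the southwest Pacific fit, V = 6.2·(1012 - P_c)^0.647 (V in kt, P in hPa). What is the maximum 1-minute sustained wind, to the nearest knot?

ΔP = 1012 − 966 = 46 mb.
46^0.647 ≈ 11.907.
V ≈ 6.2 × 11.907 ≈ 73.8 kt.

74 kt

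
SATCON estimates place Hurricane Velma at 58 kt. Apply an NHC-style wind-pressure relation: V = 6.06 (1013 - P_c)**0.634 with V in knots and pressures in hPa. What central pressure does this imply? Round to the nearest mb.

ΔP = (V / 6.06)^(1/0.634) = (58/6.06)^1.577.
58/6.06 = 9.571; 9.571^1.577 ≈ 35.26 mb.
P_c = 1013 − 35.26 = 977.74 ≈ 978 mb.

978 mb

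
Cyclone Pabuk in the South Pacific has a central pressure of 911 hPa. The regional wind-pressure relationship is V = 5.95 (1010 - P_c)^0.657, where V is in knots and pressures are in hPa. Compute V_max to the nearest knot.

122 kt

ΔP = 1010 − 911 = 99 hPa.
99^0.657 ≈ 20.471.
V ≈ 5.95 × 20.471 ≈ 121.8 kt.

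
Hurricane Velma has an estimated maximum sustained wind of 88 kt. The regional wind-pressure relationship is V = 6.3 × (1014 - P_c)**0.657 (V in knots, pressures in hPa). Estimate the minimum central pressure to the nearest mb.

ΔP = (V / 6.3)^(1/0.657) = (88/6.3)^1.522.
88/6.3 = 13.968; 13.968^1.522 ≈ 55.33 mb.
P_c = 1014 − 55.33 = 958.67 ≈ 959 mb.

959 mb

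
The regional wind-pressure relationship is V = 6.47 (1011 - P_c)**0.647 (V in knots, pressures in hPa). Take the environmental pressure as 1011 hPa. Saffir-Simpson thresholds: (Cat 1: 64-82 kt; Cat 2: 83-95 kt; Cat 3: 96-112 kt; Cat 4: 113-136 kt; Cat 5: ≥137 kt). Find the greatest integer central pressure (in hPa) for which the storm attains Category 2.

959 hPa

Category 2 begins at V = 83 kt.
Required ΔP = (83/6.47)^(1/0.647) = 12.828^1.546 ≈ 51.62 hPa.
P_c ≤ 1011 − 51.62 = 959.38, so the highest integer P_c is 959 hPa.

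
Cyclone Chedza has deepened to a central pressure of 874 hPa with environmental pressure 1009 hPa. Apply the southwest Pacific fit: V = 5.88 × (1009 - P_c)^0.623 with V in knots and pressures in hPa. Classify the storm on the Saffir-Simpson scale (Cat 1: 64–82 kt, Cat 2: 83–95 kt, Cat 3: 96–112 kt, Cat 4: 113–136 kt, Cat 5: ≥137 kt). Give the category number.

ΔP = 1009 − 874 = 135 hPa.
V ≈ 5.88 × 135^0.623 = 5.88 × 21.24 ≈ 125 kt.
125 kt falls in the Category 4 band.

4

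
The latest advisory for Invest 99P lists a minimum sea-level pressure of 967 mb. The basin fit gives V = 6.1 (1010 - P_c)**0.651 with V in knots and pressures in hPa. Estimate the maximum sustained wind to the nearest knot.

71 kt

ΔP = 1010 − 967 = 43 mb.
43^0.651 ≈ 11.571.
V ≈ 6.1 × 11.571 ≈ 70.6 kt.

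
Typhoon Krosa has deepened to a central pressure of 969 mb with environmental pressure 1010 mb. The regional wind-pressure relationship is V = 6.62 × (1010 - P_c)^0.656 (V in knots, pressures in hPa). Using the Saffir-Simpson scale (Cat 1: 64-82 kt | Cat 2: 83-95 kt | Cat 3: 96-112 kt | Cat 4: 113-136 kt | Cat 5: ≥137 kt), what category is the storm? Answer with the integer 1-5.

1

ΔP = 1010 − 969 = 41 mb.
V ≈ 6.62 × 41^0.656 = 6.62 × 11.43 ≈ 76 kt.
76 kt falls in the Category 1 band.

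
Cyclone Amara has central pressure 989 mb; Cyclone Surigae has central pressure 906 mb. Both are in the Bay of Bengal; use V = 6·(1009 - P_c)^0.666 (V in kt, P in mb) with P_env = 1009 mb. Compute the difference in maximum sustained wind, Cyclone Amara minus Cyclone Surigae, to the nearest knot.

-87 kt

Cyclone Amara: ΔP = 20; V ≈ 6 × 20^0.666 ≈ 44.12 kt.
Cyclone Surigae: ΔP = 103; V ≈ 6 × 103^0.666 ≈ 131.43 kt.
Difference ≈ 44.12 − 131.43 = -87.31 → -87 kt.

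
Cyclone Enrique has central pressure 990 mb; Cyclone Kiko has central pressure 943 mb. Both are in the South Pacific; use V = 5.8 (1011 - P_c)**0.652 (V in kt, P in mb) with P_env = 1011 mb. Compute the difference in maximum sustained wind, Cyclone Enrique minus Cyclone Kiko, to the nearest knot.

-49 kt

Cyclone Enrique: ΔP = 21; V ≈ 5.8 × 21^0.652 ≈ 42.22 kt.
Cyclone Kiko: ΔP = 68; V ≈ 5.8 × 68^0.652 ≈ 90.83 kt.
Difference ≈ 42.22 − 90.83 = -48.61 → -49 kt.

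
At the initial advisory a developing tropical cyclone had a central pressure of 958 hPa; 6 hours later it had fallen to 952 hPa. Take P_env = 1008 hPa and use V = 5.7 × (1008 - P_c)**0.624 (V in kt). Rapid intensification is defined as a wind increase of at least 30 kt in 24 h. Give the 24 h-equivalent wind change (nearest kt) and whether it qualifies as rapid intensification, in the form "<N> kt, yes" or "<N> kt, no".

19 kt, no

V₁: ΔP = 50, V ≈ 5.7 × 50^0.624 ≈ 65.47 kt.
V₂: ΔP = 56, V ≈ 5.7 × 56^0.624 ≈ 70.27 kt.
ΔV over 6 h = 4.80 kt → 24 h equivalent = 4.80 × 24/6 ≈ 19.20 kt.
19 kt < 30 kt ⇒ not rapid intensification.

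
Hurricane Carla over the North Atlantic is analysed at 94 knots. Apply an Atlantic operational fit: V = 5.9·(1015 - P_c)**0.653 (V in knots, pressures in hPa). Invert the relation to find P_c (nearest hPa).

946 hPa

ΔP = (V / 5.9)^(1/0.653) = (94/5.9)^1.531.
94/5.9 = 15.932; 15.932^1.531 ≈ 69.37 hPa.
P_c = 1015 − 69.37 = 945.63 ≈ 946 hPa.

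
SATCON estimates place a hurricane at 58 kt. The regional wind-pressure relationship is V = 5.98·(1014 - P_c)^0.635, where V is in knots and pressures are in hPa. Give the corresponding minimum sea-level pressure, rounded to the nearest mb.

ΔP = (V / 5.98)^(1/0.635) = (58/5.98)^1.575.
58/5.98 = 9.699; 9.699^1.575 ≈ 35.80 mb.
P_c = 1014 − 35.80 = 978.20 ≈ 978 mb.

978 mb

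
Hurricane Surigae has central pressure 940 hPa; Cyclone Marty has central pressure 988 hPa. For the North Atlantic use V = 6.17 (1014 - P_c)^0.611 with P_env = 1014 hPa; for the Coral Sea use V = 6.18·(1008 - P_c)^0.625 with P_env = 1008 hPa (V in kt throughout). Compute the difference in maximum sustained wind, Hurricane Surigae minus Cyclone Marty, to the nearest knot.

Hurricane Surigae: ΔP = 74; V ≈ 6.17 × 74^0.611 ≈ 85.58 kt.
Cyclone Marty: ΔP = 20; V ≈ 6.18 × 20^0.625 ≈ 40.19 kt.
Difference ≈ 85.58 − 40.19 = 45.39 → 45 kt.

45 kt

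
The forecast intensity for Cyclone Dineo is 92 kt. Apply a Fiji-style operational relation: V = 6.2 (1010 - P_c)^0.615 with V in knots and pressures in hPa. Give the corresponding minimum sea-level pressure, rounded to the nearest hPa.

930 hPa

ΔP = (V / 6.2)^(1/0.615) = (92/6.2)^1.626.
92/6.2 = 14.839; 14.839^1.626 ≈ 80.30 hPa.
P_c = 1010 − 80.30 = 929.70 ≈ 930 hPa.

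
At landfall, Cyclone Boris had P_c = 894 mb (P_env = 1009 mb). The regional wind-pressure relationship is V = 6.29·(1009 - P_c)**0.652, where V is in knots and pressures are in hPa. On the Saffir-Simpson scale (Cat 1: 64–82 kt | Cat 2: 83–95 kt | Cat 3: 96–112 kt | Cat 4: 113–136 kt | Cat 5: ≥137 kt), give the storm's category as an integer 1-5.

5

ΔP = 1009 − 894 = 115 mb.
V ≈ 6.29 × 115^0.652 = 6.29 × 22.06 ≈ 139 kt.
139 kt falls in the Category 5 band.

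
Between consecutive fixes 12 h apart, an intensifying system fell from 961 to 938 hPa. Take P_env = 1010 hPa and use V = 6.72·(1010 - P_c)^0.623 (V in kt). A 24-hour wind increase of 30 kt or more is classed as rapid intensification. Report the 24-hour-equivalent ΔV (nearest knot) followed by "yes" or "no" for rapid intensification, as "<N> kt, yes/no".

41 kt, yes

V₁: ΔP = 49, V ≈ 6.72 × 49^0.623 ≈ 75.92 kt.
V₂: ΔP = 72, V ≈ 6.72 × 72^0.623 ≈ 96.49 kt.
ΔV over 12 h = 20.57 kt → 24 h equivalent = 20.57 × 24/12 ≈ 41.14 kt.
41 kt ≥ 30 kt ⇒ rapid intensification.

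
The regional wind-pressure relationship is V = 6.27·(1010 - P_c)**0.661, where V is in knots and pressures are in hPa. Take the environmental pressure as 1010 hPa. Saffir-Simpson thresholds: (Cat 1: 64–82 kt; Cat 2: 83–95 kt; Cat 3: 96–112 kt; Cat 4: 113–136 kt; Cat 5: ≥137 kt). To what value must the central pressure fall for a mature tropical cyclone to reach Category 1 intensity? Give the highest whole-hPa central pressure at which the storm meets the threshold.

Category 1 begins at V = 64 kt.
Required ΔP = (64/6.27)^(1/0.661) = 10.207^1.513 ≈ 33.60 hPa.
P_c ≤ 1010 − 33.60 = 976.40, so the highest integer P_c is 976 hPa.

976 hPa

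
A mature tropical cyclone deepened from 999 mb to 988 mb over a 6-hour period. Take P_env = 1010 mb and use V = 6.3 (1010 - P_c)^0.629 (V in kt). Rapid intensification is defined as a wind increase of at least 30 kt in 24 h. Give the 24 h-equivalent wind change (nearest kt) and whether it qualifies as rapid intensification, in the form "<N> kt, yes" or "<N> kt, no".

62 kt, yes

V₁: ΔP = 11, V ≈ 6.3 × 11^0.629 ≈ 28.47 kt.
V₂: ΔP = 22, V ≈ 6.3 × 22^0.629 ≈ 44.03 kt.
ΔV over 6 h = 15.56 kt → 24 h equivalent = 15.56 × 24/6 ≈ 62.24 kt.
62 kt ≥ 30 kt ⇒ rapid intensification.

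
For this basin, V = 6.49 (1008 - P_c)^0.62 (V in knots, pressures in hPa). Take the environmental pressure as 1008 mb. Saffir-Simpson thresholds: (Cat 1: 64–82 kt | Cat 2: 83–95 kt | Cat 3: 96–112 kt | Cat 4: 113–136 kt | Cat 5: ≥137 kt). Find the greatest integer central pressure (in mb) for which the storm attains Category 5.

Category 5 begins at V = 137 kt.
Required ΔP = (137/6.49)^(1/0.62) = 21.109^1.613 ≈ 136.85 mb.
P_c ≤ 1008 − 136.85 = 871.15, so the highest integer P_c is 871 mb.

871 mb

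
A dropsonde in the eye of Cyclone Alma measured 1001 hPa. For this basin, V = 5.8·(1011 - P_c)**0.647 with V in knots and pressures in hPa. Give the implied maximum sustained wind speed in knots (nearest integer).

ΔP = 1011 − 1001 = 10 hPa.
10^0.647 ≈ 4.436.
V ≈ 5.8 × 4.436 ≈ 25.7 kt.

26 kt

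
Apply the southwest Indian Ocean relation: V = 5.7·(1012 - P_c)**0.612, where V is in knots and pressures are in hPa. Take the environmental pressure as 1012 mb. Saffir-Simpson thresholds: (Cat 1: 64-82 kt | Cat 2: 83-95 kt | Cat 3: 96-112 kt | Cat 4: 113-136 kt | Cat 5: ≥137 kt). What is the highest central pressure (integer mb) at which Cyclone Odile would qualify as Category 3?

Category 3 begins at V = 96 kt.
Required ΔP = (96/5.7)^(1/0.612) = 16.842^1.634 ≈ 100.91 mb.
P_c ≤ 1012 − 100.91 = 911.09, so the highest integer P_c is 911 mb.

911 mb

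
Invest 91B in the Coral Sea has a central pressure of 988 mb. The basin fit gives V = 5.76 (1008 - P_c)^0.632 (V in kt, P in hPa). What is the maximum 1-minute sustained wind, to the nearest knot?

ΔP = 1008 − 988 = 20 mb.
20^0.632 ≈ 6.641.
V ≈ 5.76 × 6.641 ≈ 38.3 kt.

38 kt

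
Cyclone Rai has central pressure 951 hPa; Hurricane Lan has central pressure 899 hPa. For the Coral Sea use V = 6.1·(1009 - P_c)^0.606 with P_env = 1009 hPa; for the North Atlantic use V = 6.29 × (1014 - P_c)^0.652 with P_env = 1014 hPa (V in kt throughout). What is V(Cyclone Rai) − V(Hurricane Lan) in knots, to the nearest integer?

-67 kt

Cyclone Rai: ΔP = 58; V ≈ 6.1 × 58^0.606 ≈ 71.44 kt.
Hurricane Lan: ΔP = 115; V ≈ 6.29 × 115^0.652 ≈ 138.75 kt.
Difference ≈ 71.44 − 138.75 = -67.31 → -67 kt.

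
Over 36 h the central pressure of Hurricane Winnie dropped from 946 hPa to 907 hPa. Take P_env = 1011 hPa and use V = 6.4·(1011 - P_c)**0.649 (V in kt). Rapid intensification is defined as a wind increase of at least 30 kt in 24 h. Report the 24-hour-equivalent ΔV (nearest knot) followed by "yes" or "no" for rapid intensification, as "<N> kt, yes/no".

23 kt, no

V₁: ΔP = 65, V ≈ 6.4 × 65^0.649 ≈ 96.11 kt.
V₂: ΔP = 104, V ≈ 6.4 × 104^0.649 ≈ 130.39 kt.
ΔV over 36 h = 34.28 kt → 24 h equivalent = 34.28 × 24/36 ≈ 22.85 kt.
23 kt < 30 kt ⇒ not rapid intensification.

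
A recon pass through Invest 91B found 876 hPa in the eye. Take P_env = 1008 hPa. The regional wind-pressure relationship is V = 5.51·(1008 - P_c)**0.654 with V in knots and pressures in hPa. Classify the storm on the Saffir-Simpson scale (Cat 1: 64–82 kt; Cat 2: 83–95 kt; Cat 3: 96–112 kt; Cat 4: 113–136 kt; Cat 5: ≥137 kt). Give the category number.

4

ΔP = 1008 − 876 = 132 hPa.
V ≈ 5.51 × 132^0.654 = 5.51 × 24.37 ≈ 134 kt.
134 kt falls in the Category 4 band.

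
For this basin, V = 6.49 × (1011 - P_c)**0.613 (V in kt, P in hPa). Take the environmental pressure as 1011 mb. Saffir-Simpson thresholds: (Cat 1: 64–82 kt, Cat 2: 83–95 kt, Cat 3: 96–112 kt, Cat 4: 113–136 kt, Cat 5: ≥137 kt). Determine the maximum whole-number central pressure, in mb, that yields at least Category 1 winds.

Category 1 begins at V = 64 kt.
Required ΔP = (64/6.49)^(1/0.613) = 9.861^1.631 ≈ 41.82 mb.
P_c ≤ 1011 − 41.82 = 969.18, so the highest integer P_c is 969 mb.

969 mb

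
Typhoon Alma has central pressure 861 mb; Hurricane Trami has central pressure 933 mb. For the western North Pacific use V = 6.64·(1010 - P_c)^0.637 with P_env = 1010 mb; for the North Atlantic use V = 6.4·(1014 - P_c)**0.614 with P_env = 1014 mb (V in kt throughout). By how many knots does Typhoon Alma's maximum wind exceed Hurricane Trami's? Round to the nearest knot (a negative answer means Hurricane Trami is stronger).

66 kt

Typhoon Alma: ΔP = 149; V ≈ 6.64 × 149^0.637 ≈ 160.87 kt.
Hurricane Trami: ΔP = 81; V ≈ 6.4 × 81^0.614 ≈ 95.06 kt.
Difference ≈ 160.87 − 95.06 = 65.81 → 66 kt.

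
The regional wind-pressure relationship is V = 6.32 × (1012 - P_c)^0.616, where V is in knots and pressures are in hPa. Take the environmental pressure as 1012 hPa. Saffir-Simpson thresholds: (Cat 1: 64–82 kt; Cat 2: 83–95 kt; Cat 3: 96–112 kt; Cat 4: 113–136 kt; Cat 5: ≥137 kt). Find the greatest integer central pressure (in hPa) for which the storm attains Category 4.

904 hPa

Category 4 begins at V = 113 kt.
Required ΔP = (113/6.32)^(1/0.616) = 17.880^1.623 ≈ 107.91 hPa.
P_c ≤ 1012 − 107.91 = 904.09, so the highest integer P_c is 904 hPa.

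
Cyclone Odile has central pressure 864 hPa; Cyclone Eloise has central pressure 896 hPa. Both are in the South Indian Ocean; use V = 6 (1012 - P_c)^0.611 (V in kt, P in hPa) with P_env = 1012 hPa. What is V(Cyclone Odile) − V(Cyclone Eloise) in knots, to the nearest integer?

18 kt

Cyclone Odile: ΔP = 148; V ≈ 6 × 148^0.611 ≈ 127.11 kt.
Cyclone Eloise: ΔP = 116; V ≈ 6 × 116^0.611 ≈ 109.53 kt.
Difference ≈ 127.11 − 109.53 = 17.58 → 18 kt.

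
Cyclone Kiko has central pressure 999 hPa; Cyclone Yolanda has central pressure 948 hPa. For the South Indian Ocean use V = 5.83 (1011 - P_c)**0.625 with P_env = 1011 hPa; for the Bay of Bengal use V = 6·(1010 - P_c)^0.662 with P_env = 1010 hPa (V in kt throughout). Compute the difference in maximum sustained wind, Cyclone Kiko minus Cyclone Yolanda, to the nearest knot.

Cyclone Kiko: ΔP = 12; V ≈ 5.83 × 12^0.625 ≈ 27.55 kt.
Cyclone Yolanda: ΔP = 62; V ≈ 6 × 62^0.662 ≈ 92.20 kt.
Difference ≈ 27.55 − 92.20 = -64.65 → -65 kt.

-65 kt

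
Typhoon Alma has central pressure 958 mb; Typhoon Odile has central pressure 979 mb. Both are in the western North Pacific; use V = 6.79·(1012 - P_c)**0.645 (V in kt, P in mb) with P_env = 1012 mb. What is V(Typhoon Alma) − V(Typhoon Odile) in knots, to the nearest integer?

24 kt

Typhoon Alma: ΔP = 54; V ≈ 6.79 × 54^0.645 ≈ 88.97 kt.
Typhoon Odile: ΔP = 33; V ≈ 6.79 × 33^0.645 ≈ 64.76 kt.
Difference ≈ 88.97 − 64.76 = 24.21 → 24 kt.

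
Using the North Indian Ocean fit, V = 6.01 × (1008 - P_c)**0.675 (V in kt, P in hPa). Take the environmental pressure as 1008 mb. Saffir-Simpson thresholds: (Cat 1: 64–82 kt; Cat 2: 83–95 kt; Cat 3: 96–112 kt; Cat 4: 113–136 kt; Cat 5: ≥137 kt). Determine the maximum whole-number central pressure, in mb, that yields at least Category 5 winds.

905 mb

Category 5 begins at V = 137 kt.
Required ΔP = (137/6.01)^(1/0.675) = 22.795^1.481 ≈ 102.71 mb.
P_c ≤ 1008 − 102.71 = 905.29, so the highest integer P_c is 905 mb.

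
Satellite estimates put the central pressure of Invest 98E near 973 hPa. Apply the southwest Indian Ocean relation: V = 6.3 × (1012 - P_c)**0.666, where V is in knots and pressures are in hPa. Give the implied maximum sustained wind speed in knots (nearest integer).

72 kt

ΔP = 1012 − 973 = 39 hPa.
39^0.666 ≈ 11.472.
V ≈ 6.3 × 11.472 ≈ 72.3 kt.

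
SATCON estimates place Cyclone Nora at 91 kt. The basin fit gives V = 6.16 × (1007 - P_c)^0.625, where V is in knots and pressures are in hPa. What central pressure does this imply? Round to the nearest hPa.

ΔP = (V / 6.16)^(1/0.625) = (91/6.16)^1.600.
91/6.16 = 14.773; 14.773^1.600 ≈ 74.33 hPa.
P_c = 1007 − 74.33 = 932.67 ≈ 933 hPa.

933 hPa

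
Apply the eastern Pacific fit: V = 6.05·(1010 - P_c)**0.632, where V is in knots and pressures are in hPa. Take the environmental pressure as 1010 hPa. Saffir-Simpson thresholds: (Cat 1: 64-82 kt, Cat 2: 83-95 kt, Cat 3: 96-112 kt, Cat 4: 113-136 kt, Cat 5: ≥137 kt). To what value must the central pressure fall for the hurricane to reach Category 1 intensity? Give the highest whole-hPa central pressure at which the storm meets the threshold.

Category 1 begins at V = 64 kt.
Required ΔP = (64/6.05)^(1/0.632) = 10.579^1.582 ≈ 41.78 hPa.
P_c ≤ 1010 − 41.78 = 968.22, so the highest integer P_c is 968 hPa.

968 hPa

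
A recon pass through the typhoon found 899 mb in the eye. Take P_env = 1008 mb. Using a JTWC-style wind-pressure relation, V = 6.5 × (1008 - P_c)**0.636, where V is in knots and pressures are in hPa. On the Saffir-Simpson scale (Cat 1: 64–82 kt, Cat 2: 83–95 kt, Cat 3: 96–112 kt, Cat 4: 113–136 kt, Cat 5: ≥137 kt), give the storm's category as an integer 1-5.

4

ΔP = 1008 − 899 = 109 mb.
V ≈ 6.5 × 109^0.636 = 6.5 × 19.76 ≈ 128 kt.
128 kt falls in the Category 4 band.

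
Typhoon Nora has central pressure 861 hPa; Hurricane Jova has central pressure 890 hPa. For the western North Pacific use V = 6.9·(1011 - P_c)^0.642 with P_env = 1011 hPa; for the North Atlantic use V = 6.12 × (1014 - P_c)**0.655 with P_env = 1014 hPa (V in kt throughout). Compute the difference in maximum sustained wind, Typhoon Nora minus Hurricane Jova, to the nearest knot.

28 kt

Typhoon Nora: ΔP = 150; V ≈ 6.9 × 150^0.642 ≈ 172.15 kt.
Hurricane Jova: ΔP = 124; V ≈ 6.12 × 124^0.655 ≈ 143.86 kt.
Difference ≈ 172.15 − 143.86 = 28.29 → 28 kt.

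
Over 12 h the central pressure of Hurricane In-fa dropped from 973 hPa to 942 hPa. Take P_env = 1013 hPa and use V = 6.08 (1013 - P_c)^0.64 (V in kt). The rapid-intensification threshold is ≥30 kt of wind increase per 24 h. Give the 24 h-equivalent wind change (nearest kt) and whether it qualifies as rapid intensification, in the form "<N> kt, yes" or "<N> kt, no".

V₁: ΔP = 40, V ≈ 6.08 × 40^0.64 ≈ 64.45 kt.
V₂: ΔP = 71, V ≈ 6.08 × 71^0.64 ≈ 93.05 kt.
ΔV over 12 h = 28.60 kt → 24 h equivalent = 28.60 × 24/12 ≈ 57.20 kt.
57 kt ≥ 30 kt ⇒ rapid intensification.

57 kt, yes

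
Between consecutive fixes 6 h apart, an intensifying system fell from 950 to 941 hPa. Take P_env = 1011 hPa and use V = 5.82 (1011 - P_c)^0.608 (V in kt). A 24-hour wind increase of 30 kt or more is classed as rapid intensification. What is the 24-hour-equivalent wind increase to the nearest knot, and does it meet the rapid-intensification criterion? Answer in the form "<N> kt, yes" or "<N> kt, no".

V₁: ΔP = 61, V ≈ 5.82 × 61^0.608 ≈ 70.86 kt.
V₂: ΔP = 70, V ≈ 5.82 × 70^0.608 ≈ 77.04 kt.
ΔV over 6 h = 6.18 kt → 24 h equivalent = 6.18 × 24/6 ≈ 24.72 kt.
25 kt < 30 kt ⇒ not rapid intensification.

25 kt, no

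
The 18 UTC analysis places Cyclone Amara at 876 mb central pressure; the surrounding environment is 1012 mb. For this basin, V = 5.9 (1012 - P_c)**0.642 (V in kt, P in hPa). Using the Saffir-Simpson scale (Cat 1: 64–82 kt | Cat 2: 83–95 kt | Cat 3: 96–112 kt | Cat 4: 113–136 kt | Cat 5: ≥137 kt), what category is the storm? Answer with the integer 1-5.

ΔP = 1012 − 876 = 136 mb.
V ≈ 5.9 × 136^0.642 = 5.9 × 23.43 ≈ 138 kt.
138 kt falls in the Category 5 band.

5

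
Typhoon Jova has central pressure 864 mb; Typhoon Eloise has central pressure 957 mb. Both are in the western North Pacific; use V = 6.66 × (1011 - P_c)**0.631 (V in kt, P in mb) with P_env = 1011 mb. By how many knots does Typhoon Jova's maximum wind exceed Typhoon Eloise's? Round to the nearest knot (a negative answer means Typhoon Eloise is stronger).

73 kt

Typhoon Jova: ΔP = 147; V ≈ 6.66 × 147^0.631 ≈ 155.26 kt.
Typhoon Eloise: ΔP = 54; V ≈ 6.66 × 54^0.631 ≈ 82.53 kt.
Difference ≈ 155.26 − 82.53 = 72.73 → 73 kt.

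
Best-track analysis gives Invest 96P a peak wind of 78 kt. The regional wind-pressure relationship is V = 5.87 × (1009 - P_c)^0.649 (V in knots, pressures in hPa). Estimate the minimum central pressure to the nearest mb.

ΔP = (V / 5.87)^(1/0.649) = (78/5.87)^1.541.
78/5.87 = 13.288; 13.288^1.541 ≈ 53.83 mb.
P_c = 1009 − 53.83 = 955.17 ≈ 955 mb.

955 mb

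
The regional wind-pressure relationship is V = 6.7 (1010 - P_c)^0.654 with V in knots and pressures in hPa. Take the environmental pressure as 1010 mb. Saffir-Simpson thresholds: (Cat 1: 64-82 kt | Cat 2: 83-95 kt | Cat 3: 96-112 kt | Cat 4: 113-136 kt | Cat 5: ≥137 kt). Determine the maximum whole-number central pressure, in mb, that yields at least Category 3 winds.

951 mb

Category 3 begins at V = 96 kt.
Required ΔP = (96/6.7)^(1/0.654) = 14.328^1.529 ≈ 58.60 mb.
P_c ≤ 1010 − 58.60 = 951.40, so the highest integer P_c is 951 mb.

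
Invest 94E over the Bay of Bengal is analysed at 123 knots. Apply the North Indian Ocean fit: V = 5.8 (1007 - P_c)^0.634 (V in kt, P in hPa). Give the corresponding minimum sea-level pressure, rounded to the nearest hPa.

883 hPa

ΔP = (V / 5.8)^(1/0.634) = (123/5.8)^1.577.
123/5.8 = 21.207; 21.207^1.577 ≈ 123.66 hPa.
P_c = 1007 − 123.66 = 883.34 ≈ 883 hPa.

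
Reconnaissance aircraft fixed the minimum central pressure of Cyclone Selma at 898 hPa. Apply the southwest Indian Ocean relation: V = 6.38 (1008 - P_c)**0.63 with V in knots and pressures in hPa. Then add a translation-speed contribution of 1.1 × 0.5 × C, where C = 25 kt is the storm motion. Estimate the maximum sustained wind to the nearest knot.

ΔP = 1008 − 898 = 110 hPa.
110^0.63 ≈ 19.323.
V ≈ 6.38 × 19.323 ≈ 123.3 kt.
Translation term: 1.1 × 0.5 × 25 = 13.75 kt.
Corrected V ≈ 137.05 kt → 137 kt.

137 kt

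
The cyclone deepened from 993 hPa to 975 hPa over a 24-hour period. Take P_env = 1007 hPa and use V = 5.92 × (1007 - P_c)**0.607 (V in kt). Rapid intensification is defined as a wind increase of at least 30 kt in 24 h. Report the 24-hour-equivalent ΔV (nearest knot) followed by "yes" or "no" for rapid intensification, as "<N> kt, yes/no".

V₁: ΔP = 14, V ≈ 5.92 × 14^0.607 ≈ 29.38 kt.
V₂: ΔP = 32, V ≈ 5.92 × 32^0.607 ≈ 48.52 kt.
ΔV over 24 h = 19.14 kt → 24 h equivalent = 19.14 × 24/24 ≈ 19.14 kt.
19 kt < 30 kt ⇒ not rapid intensification.

19 kt, no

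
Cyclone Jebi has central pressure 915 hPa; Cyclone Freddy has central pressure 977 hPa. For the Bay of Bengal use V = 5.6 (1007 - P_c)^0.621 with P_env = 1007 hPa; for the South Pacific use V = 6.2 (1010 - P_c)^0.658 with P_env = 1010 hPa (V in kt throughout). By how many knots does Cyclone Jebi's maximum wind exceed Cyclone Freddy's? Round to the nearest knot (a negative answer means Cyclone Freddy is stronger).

Cyclone Jebi: ΔP = 92; V ≈ 5.6 × 92^0.621 ≈ 92.83 kt.
Cyclone Freddy: ΔP = 33; V ≈ 6.2 × 33^0.658 ≈ 61.88 kt.
Difference ≈ 92.83 − 61.88 = 30.95 → 31 kt.

31 kt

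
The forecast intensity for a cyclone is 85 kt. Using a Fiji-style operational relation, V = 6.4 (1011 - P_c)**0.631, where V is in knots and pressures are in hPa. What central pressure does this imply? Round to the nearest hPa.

ΔP = (V / 6.4)^(1/0.631) = (85/6.4)^1.585.
85/6.4 = 13.281; 13.281^1.585 ≈ 60.27 hPa.
P_c = 1011 − 60.27 = 950.73 ≈ 951 hPa.

951 hPa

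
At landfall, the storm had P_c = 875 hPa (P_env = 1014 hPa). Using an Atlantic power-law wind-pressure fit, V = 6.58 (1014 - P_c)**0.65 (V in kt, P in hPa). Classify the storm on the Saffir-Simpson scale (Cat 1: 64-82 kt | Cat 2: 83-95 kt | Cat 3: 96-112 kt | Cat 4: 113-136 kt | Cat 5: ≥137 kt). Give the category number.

5

ΔP = 1014 − 875 = 139 hPa.
V ≈ 6.58 × 139^0.65 = 6.58 × 24.71 ≈ 163 kt.
163 kt falls in the Category 5 band.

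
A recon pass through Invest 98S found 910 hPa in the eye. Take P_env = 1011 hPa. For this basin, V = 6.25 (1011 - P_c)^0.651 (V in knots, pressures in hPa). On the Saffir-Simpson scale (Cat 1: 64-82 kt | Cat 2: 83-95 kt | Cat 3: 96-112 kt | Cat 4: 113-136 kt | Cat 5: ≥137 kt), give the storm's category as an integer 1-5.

ΔP = 1011 − 910 = 101 hPa.
V ≈ 6.25 × 101^0.651 = 6.25 × 20.17 ≈ 126 kt.
126 kt falls in the Category 4 band.

4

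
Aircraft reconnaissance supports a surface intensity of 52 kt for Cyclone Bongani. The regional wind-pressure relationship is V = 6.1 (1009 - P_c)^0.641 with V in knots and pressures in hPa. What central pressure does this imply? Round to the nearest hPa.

ΔP = (V / 6.1)^(1/0.641) = (52/6.1)^1.560.
52/6.1 = 8.525; 8.525^1.560 ≈ 28.31 hPa.
P_c = 1009 − 28.31 = 980.69 ≈ 981 hPa.

981 hPa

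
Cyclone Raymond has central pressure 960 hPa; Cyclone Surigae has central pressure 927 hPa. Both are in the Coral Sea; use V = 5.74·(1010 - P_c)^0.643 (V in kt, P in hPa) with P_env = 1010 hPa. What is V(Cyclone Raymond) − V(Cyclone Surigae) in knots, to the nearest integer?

-27 kt

Cyclone Raymond: ΔP = 50; V ≈ 5.74 × 50^0.643 ≈ 71.01 kt.
Cyclone Surigae: ΔP = 83; V ≈ 5.74 × 83^0.643 ≈ 98.37 kt.
Difference ≈ 71.01 − 98.37 = -27.36 → -27 kt.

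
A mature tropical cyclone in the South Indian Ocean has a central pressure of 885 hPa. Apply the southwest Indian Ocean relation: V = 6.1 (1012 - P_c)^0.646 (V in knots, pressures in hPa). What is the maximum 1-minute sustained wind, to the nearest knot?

ΔP = 1012 − 885 = 127 hPa.
127^0.646 ≈ 22.859.
V ≈ 6.1 × 22.859 ≈ 139.4 kt.

139 kt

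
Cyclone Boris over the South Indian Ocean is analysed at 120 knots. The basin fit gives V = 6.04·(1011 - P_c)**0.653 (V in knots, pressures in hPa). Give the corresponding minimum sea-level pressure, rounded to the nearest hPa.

ΔP = (V / 6.04)^(1/0.653) = (120/6.04)^1.531.
120/6.04 = 19.868; 19.868^1.531 ≈ 97.27 hPa.
P_c = 1011 − 97.27 = 913.73 ≈ 914 hPa.

914 hPa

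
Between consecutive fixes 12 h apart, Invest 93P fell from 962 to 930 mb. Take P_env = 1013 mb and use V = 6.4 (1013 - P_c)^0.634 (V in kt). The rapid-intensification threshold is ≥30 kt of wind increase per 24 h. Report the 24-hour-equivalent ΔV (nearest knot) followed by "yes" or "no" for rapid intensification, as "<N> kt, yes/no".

56 kt, yes

V₁: ΔP = 51, V ≈ 6.4 × 51^0.634 ≈ 77.41 kt.
V₂: ΔP = 83, V ≈ 6.4 × 83^0.634 ≈ 105.41 kt.
ΔV over 12 h = 28.00 kt → 24 h equivalent = 28.00 × 24/12 ≈ 56.00 kt.
56 kt ≥ 30 kt ⇒ rapid intensification.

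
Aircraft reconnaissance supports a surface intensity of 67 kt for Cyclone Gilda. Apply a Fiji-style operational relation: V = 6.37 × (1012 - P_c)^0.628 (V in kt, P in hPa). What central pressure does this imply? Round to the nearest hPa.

ΔP = (V / 6.37)^(1/0.628) = (67/6.37)^1.592.
67/6.37 = 10.518; 10.518^1.592 ≈ 42.39 hPa.
P_c = 1012 − 42.39 = 969.61 ≈ 970 hPa.

970 hPa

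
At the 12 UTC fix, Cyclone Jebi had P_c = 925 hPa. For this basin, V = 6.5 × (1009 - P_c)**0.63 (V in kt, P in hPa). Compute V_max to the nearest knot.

106 kt

ΔP = 1009 − 925 = 84 hPa.
84^0.63 ≈ 16.304.
V ≈ 6.5 × 16.304 ≈ 106.0 kt.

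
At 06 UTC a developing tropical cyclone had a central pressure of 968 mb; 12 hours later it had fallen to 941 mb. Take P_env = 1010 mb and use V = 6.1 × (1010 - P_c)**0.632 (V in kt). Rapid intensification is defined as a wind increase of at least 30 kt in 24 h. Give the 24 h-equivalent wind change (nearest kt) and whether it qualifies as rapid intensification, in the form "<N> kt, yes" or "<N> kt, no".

V₁: ΔP = 42, V ≈ 6.1 × 42^0.632 ≈ 64.75 kt.
V₂: ΔP = 69, V ≈ 6.1 × 69^0.632 ≈ 88.61 kt.
ΔV over 12 h = 23.86 kt → 24 h equivalent = 23.86 × 24/12 ≈ 47.72 kt.
48 kt ≥ 30 kt ⇒ rapid intensification.

48 kt, yes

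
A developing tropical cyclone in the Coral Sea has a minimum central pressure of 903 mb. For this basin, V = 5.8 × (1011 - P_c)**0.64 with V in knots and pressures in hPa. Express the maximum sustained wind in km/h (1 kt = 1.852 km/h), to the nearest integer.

215 km/h

ΔP = 1011 − 903 = 108 mb.
V ≈ 5.8 × 108^0.64 = 5.8 × 20.017 ≈ 116.097 kt.
116.097 × 1.852 ≈ 215.01 km/h → 215 km/h.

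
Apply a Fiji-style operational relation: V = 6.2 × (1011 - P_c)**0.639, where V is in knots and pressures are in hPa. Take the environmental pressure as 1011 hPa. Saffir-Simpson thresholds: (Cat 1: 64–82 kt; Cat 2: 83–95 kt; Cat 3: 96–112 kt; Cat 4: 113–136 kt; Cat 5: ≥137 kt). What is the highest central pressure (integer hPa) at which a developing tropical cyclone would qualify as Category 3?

938 hPa

Category 3 begins at V = 96 kt.
Required ΔP = (96/6.2)^(1/0.639) = 15.484^1.565 ≈ 72.79 hPa.
P_c ≤ 1011 − 72.79 = 938.21, so the highest integer P_c is 938 hPa.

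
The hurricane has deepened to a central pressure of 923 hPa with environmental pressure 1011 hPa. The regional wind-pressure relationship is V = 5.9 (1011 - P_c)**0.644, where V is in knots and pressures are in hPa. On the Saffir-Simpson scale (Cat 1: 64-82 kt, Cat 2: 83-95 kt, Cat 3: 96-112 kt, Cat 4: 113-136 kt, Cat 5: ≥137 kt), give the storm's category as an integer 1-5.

3

ΔP = 1011 − 923 = 88 hPa.
V ≈ 5.9 × 88^0.644 = 5.9 × 17.88 ≈ 105 kt.
105 kt falls in the Category 3 band.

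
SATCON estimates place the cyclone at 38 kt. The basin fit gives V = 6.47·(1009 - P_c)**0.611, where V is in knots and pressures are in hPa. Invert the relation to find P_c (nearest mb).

ΔP = (V / 6.47)^(1/0.611) = (38/6.47)^1.637.
38/6.47 = 5.873; 5.873^1.637 ≈ 18.13 mb.
P_c = 1009 − 18.13 = 990.87 ≈ 991 mb.

991 mb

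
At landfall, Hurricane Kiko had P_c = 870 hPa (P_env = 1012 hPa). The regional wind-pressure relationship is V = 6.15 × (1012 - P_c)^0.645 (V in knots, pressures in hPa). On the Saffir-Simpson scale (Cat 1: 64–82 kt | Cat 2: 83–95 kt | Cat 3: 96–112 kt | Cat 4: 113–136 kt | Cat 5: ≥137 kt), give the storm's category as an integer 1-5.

ΔP = 1012 − 870 = 142 hPa.
V ≈ 6.15 × 142^0.645 = 6.15 × 24.45 ≈ 150 kt.
150 kt falls in the Category 5 band.

5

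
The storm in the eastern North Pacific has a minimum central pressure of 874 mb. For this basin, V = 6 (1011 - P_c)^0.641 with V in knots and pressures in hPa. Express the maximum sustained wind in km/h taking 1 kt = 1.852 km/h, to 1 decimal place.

ΔP = 1011 − 874 = 137 mb.
V ≈ 6 × 137^0.641 = 6 × 23.423 ≈ 140.537 kt.
140.537 × 1.852 ≈ 260.27 km/h → 260.3 km/h.

260.3 km/h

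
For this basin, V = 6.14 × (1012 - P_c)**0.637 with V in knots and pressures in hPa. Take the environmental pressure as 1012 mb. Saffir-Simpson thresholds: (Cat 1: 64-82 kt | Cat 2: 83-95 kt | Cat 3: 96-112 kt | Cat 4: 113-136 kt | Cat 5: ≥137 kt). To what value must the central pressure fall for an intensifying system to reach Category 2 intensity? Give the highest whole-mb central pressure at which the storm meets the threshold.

952 mb

Category 2 begins at V = 83 kt.
Required ΔP = (83/6.14)^(1/0.637) = 13.518^1.570 ≈ 59.62 mb.
P_c ≤ 1012 − 59.62 = 952.38, so the highest integer P_c is 952 mb.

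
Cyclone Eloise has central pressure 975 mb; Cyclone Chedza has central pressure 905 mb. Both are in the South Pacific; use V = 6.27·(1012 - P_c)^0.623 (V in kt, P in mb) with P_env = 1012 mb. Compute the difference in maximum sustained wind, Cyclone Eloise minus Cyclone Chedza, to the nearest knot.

Cyclone Eloise: ΔP = 37; V ≈ 6.27 × 37^0.623 ≈ 59.46 kt.
Cyclone Chedza: ΔP = 107; V ≈ 6.27 × 107^0.623 ≈ 115.23 kt.
Difference ≈ 59.46 − 115.23 = -55.77 → -56 kt.

-56 kt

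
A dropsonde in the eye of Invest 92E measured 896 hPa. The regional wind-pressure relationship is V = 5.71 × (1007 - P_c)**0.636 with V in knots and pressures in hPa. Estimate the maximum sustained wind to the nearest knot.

114 kt

ΔP = 1007 − 896 = 111 hPa.
111^0.636 ≈ 19.991.
V ≈ 5.71 × 19.991 ≈ 114.1 kt.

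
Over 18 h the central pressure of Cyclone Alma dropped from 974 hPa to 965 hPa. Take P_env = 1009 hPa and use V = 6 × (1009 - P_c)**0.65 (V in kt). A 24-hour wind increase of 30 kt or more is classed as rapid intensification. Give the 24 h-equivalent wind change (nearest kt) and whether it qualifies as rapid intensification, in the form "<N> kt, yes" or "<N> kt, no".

V₁: ΔP = 35, V ≈ 6 × 35^0.65 ≈ 60.51 kt.
V₂: ΔP = 44, V ≈ 6 × 44^0.65 ≈ 70.21 kt.
ΔV over 18 h = 9.70 kt → 24 h equivalent = 9.70 × 24/18 ≈ 12.93 kt.
13 kt < 30 kt ⇒ not rapid intensification.

13 kt, no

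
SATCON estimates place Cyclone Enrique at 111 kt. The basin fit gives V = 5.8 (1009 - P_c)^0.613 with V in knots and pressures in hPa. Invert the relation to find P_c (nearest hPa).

ΔP = (V / 5.8)^(1/0.613) = (111/5.8)^1.631.
111/5.8 = 19.138; 19.138^1.631 ≈ 123.36 hPa.
P_c = 1009 − 123.36 = 885.64 ≈ 886 hPa.

886 hPa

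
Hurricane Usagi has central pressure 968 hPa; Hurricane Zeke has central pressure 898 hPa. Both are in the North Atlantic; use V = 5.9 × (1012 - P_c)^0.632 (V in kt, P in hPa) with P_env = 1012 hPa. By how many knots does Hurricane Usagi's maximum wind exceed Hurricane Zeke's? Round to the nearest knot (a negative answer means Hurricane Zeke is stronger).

-53 kt

Hurricane Usagi: ΔP = 44; V ≈ 5.9 × 44^0.632 ≈ 64.49 kt.
Hurricane Zeke: ΔP = 114; V ≈ 5.9 × 114^0.632 ≈ 117.71 kt.
Difference ≈ 64.49 − 117.71 = -53.22 → -53 kt.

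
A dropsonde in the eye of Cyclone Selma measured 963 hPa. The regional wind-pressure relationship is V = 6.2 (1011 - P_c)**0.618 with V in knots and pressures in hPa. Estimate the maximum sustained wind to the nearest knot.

68 kt

ΔP = 1011 − 963 = 48 hPa.
48^0.618 ≈ 10.940.
V ≈ 6.2 × 10.940 ≈ 67.8 kt.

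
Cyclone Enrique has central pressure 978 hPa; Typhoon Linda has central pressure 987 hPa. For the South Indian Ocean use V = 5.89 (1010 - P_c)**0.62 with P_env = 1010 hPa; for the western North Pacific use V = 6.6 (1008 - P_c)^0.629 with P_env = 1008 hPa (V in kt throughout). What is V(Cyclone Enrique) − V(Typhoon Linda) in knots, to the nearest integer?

Cyclone Enrique: ΔP = 32; V ≈ 5.89 × 32^0.62 ≈ 50.50 kt.
Typhoon Linda: ΔP = 21; V ≈ 6.6 × 21^0.629 ≈ 44.79 kt.
Difference ≈ 50.50 − 44.79 = 5.71 → 6 kt.

6 kt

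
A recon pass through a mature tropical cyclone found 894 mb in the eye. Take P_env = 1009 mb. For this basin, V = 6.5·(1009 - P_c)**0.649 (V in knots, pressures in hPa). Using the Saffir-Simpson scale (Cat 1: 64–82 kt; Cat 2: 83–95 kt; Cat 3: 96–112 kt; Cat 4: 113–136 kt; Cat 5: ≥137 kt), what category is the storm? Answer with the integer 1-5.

5

ΔP = 1009 − 894 = 115 mb.
V ≈ 6.5 × 115^0.649 = 6.5 × 21.75 ≈ 141 kt.
141 kt falls in the Category 5 band.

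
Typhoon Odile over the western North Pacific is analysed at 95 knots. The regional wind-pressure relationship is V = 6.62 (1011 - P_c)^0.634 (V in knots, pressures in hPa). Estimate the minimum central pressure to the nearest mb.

ΔP = (V / 6.62)^(1/0.634) = (95/6.62)^1.577.
95/6.62 = 14.350; 14.350^1.577 ≈ 66.79 mb.
P_c = 1011 − 66.79 = 944.21 ≈ 944 mb.

944 mb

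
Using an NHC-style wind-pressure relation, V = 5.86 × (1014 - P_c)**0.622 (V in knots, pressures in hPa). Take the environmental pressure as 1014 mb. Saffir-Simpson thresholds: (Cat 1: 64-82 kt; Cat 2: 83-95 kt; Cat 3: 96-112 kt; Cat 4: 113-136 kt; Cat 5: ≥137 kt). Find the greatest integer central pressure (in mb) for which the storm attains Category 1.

Category 1 begins at V = 64 kt.
Required ΔP = (64/5.86)^(1/0.622) = 10.922^1.608 ≈ 46.69 mb.
P_c ≤ 1014 − 46.69 = 967.31, so the highest integer P_c is 967 mb.

967 mb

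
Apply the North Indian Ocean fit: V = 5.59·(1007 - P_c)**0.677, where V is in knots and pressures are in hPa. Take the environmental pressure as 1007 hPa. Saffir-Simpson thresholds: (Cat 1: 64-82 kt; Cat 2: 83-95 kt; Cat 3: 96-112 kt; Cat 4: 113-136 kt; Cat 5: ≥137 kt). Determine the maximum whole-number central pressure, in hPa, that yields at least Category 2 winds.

Category 2 begins at V = 83 kt.
Required ΔP = (83/5.59)^(1/0.677) = 14.848^1.477 ≈ 53.79 hPa.
P_c ≤ 1007 − 53.79 = 953.21, so the highest integer P_c is 953 hPa.

953 hPa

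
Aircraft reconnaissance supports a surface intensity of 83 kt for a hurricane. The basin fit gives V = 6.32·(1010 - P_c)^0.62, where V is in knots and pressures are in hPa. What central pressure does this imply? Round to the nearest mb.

946 mb

ΔP = (V / 6.32)^(1/0.62) = (83/6.32)^1.613.
83/6.32 = 13.133; 13.133^1.613 ≈ 63.65 mb.
P_c = 1010 − 63.65 = 946.35 ≈ 946 mb.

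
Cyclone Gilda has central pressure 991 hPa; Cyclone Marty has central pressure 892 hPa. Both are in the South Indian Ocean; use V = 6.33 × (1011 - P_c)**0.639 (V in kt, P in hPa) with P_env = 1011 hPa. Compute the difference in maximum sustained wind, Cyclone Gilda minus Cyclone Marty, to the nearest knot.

Cyclone Gilda: ΔP = 20; V ≈ 6.33 × 20^0.639 ≈ 42.93 kt.
Cyclone Marty: ΔP = 119; V ≈ 6.33 × 119^0.639 ≈ 134.18 kt.
Difference ≈ 42.93 − 134.18 = -91.25 → -91 kt.

-91 kt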